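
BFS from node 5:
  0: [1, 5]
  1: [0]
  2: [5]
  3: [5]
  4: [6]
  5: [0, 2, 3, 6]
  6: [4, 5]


Visit 5, enqueue [0, 2, 3, 6]
Visit 0, enqueue [1]
Visit 2, enqueue []
Visit 3, enqueue []
Visit 6, enqueue [4]
Visit 1, enqueue []
Visit 4, enqueue []

BFS order: [5, 0, 2, 3, 6, 1, 4]


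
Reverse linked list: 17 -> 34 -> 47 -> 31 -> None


Step 1: curr=17, set curr.next=prev(None) | reversed so far: 17
Step 2: curr=34, set curr.next=prev(17) | reversed so far: 34 -> 17
Step 3: curr=47, set curr.next=prev(34) | reversed so far: 47 -> 34 -> 17
Step 4: curr=31, set curr.next=prev(47) | reversed so far: 31 -> 47 -> 34 -> 17

31 -> 47 -> 34 -> 17 -> None


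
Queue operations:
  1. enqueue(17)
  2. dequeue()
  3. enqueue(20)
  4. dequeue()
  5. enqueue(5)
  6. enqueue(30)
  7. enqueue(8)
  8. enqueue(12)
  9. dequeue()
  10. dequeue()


enqueue(17) -> [17]
dequeue()->17, []
enqueue(20) -> [20]
dequeue()->20, []
enqueue(5) -> [5]
enqueue(30) -> [5, 30]
enqueue(8) -> [5, 30, 8]
enqueue(12) -> [5, 30, 8, 12]
dequeue()->5, [30, 8, 12]
dequeue()->30, [8, 12]

Final queue: [8, 12]


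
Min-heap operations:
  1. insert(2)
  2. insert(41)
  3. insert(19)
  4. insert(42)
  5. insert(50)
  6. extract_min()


insert(2) -> [2]
insert(41) -> [2, 41]
insert(19) -> [2, 41, 19]
insert(42) -> [2, 41, 19, 42]
insert(50) -> [2, 41, 19, 42, 50]
extract_min()->2, [19, 41, 50, 42]

Final heap: [19, 41, 50, 42]


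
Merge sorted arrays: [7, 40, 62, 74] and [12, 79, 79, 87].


Take 7 from A
Take 12 from B
Take 40 from A
Take 62 from A
Take 74 from A

Merged: [7, 12, 40, 62, 74, 79, 79, 87]


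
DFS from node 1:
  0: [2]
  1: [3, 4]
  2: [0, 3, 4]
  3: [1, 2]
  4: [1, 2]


Visit 1, push [4, 3]
Visit 3, push [2]
Visit 2, push [4, 0]
Visit 0, push []
Visit 4, push []

DFS order: [1, 3, 2, 0, 4]


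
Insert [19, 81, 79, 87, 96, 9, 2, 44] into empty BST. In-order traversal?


Insert 19: root
Insert 81: R from 19
Insert 79: R from 19 -> L from 81
Insert 87: R from 19 -> R from 81
Insert 96: R from 19 -> R from 81 -> R from 87
Insert 9: L from 19
Insert 2: L from 19 -> L from 9
Insert 44: R from 19 -> L from 81 -> L from 79

In-order: [2, 9, 19, 44, 79, 81, 87, 96]


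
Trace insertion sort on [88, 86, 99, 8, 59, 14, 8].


Initial: [88, 86, 99, 8, 59, 14, 8]
Insert 86: [86, 88, 99, 8, 59, 14, 8]
Insert 99: [86, 88, 99, 8, 59, 14, 8]
Insert 8: [8, 86, 88, 99, 59, 14, 8]
Insert 59: [8, 59, 86, 88, 99, 14, 8]
Insert 14: [8, 14, 59, 86, 88, 99, 8]
Insert 8: [8, 8, 14, 59, 86, 88, 99]

Sorted: [8, 8, 14, 59, 86, 88, 99]


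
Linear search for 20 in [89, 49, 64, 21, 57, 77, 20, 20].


i=0: 89!=20
i=1: 49!=20
i=2: 64!=20
i=3: 21!=20
i=4: 57!=20
i=5: 77!=20
i=6: 20==20 found!

Found at 6, 7 comps


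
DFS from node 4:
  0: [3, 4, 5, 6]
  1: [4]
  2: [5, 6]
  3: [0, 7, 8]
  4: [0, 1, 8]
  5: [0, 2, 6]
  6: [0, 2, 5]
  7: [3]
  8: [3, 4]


Visit 4, push [8, 1, 0]
Visit 0, push [6, 5, 3]
Visit 3, push [8, 7]
Visit 7, push []
Visit 8, push []
Visit 5, push [6, 2]
Visit 2, push [6]
Visit 6, push []
Visit 1, push []

DFS order: [4, 0, 3, 7, 8, 5, 2, 6, 1]


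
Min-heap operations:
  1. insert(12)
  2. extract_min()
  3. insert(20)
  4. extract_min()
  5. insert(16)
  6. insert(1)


insert(12) -> [12]
extract_min()->12, []
insert(20) -> [20]
extract_min()->20, []
insert(16) -> [16]
insert(1) -> [1, 16]

Final heap: [1, 16]


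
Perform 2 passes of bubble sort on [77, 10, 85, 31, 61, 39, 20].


Initial: [77, 10, 85, 31, 61, 39, 20]
Pass 1: [10, 77, 31, 61, 39, 20, 85] (5 swaps)
Pass 2: [10, 31, 61, 39, 20, 77, 85] (4 swaps)

After 2 passes: [10, 31, 61, 39, 20, 77, 85]


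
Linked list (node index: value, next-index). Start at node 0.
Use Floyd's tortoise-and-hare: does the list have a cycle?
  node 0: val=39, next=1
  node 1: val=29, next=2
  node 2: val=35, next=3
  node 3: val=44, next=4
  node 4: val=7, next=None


Floyd's tortoise (slow, +1) and hare (fast, +2):
  init: slow=0, fast=0
  step 1: slow=1, fast=2
  step 2: slow=2, fast=4
  step 3: fast -> None, no cycle

Cycle: no


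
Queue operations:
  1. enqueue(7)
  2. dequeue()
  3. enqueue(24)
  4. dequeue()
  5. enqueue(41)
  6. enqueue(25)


enqueue(7) -> [7]
dequeue()->7, []
enqueue(24) -> [24]
dequeue()->24, []
enqueue(41) -> [41]
enqueue(25) -> [41, 25]

Final queue: [41, 25]


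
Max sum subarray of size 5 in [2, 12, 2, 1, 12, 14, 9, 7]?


[0:5]: 29
[1:6]: 41
[2:7]: 38
[3:8]: 43

Max: 43 at [3:8]


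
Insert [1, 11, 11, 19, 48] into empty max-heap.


Insert 1: [1]
Insert 11: [11, 1]
Insert 11: [11, 1, 11]
Insert 19: [19, 11, 11, 1]
Insert 48: [48, 19, 11, 1, 11]

Final heap: [48, 19, 11, 1, 11]


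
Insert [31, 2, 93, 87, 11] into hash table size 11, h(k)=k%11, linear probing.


Insert 31: h=9 -> slot 9
Insert 2: h=2 -> slot 2
Insert 93: h=5 -> slot 5
Insert 87: h=10 -> slot 10
Insert 11: h=0 -> slot 0

Table: [11, None, 2, None, None, 93, None, None, None, 31, 87]


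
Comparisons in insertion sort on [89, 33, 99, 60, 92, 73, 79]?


Algorithm: insertion sort
Input: [89, 33, 99, 60, 92, 73, 79]
Sorted: [33, 60, 73, 79, 89, 92, 99]

15


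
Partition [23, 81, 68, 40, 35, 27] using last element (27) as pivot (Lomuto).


Pivot: 27
  23 <= 27: advance i (no swap)
Place pivot at 1: [23, 27, 68, 40, 35, 81]

Partitioned: [23, 27, 68, 40, 35, 81]


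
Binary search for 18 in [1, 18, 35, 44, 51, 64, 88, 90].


Step 1: lo=0, hi=7, mid=3, val=44
Step 2: lo=0, hi=2, mid=1, val=18

Found at index 1


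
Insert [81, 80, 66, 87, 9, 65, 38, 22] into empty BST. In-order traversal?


Insert 81: root
Insert 80: L from 81
Insert 66: L from 81 -> L from 80
Insert 87: R from 81
Insert 9: L from 81 -> L from 80 -> L from 66
Insert 65: L from 81 -> L from 80 -> L from 66 -> R from 9
Insert 38: L from 81 -> L from 80 -> L from 66 -> R from 9 -> L from 65
Insert 22: L from 81 -> L from 80 -> L from 66 -> R from 9 -> L from 65 -> L from 38

In-order: [9, 22, 38, 65, 66, 80, 81, 87]


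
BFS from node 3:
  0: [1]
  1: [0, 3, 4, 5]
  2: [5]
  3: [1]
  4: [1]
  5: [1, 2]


Visit 3, enqueue [1]
Visit 1, enqueue [0, 4, 5]
Visit 0, enqueue []
Visit 4, enqueue []
Visit 5, enqueue [2]
Visit 2, enqueue []

BFS order: [3, 1, 0, 4, 5, 2]


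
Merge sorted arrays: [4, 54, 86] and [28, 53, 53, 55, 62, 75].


Take 4 from A
Take 28 from B
Take 53 from B
Take 53 from B
Take 54 from A
Take 55 from B
Take 62 from B
Take 75 from B

Merged: [4, 28, 53, 53, 54, 55, 62, 75, 86]


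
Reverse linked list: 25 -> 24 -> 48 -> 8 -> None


Step 1: curr=25, set curr.next=prev(None) | reversed so far: 25
Step 2: curr=24, set curr.next=prev(25) | reversed so far: 24 -> 25
Step 3: curr=48, set curr.next=prev(24) | reversed so far: 48 -> 24 -> 25
Step 4: curr=8, set curr.next=prev(48) | reversed so far: 8 -> 48 -> 24 -> 25

8 -> 48 -> 24 -> 25 -> None


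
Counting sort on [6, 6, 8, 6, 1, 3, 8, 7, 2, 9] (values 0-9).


Input: [6, 6, 8, 6, 1, 3, 8, 7, 2, 9]
Counts: [0, 1, 1, 1, 0, 0, 3, 1, 2, 1]

Sorted: [1, 2, 3, 6, 6, 6, 7, 8, 8, 9]


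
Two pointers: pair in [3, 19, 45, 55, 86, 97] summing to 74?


lo=0(3)+hi=5(97)=100
lo=0(3)+hi=4(86)=89
lo=0(3)+hi=3(55)=58
lo=1(19)+hi=3(55)=74

Yes: 19+55=74


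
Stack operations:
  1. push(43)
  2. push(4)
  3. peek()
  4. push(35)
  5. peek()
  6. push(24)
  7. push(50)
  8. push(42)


push(43) -> [43]
push(4) -> [43, 4]
peek()->4
push(35) -> [43, 4, 35]
peek()->35
push(24) -> [43, 4, 35, 24]
push(50) -> [43, 4, 35, 24, 50]
push(42) -> [43, 4, 35, 24, 50, 42]

Final stack: [43, 4, 35, 24, 50, 42]


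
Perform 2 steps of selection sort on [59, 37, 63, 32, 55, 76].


Initial: [59, 37, 63, 32, 55, 76]
Step 1: min=32 at 3
  Swap: [32, 37, 63, 59, 55, 76]
Step 2: min=37 at 1
  Swap: [32, 37, 63, 59, 55, 76]

After 2 steps: [32, 37, 63, 59, 55, 76]


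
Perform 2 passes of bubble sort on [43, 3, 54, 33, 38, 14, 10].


Initial: [43, 3, 54, 33, 38, 14, 10]
Pass 1: [3, 43, 33, 38, 14, 10, 54] (5 swaps)
Pass 2: [3, 33, 38, 14, 10, 43, 54] (4 swaps)

After 2 passes: [3, 33, 38, 14, 10, 43, 54]


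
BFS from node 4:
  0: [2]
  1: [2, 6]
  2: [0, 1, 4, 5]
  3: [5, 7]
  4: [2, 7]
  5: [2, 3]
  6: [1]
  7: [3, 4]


Visit 4, enqueue [2, 7]
Visit 2, enqueue [0, 1, 5]
Visit 7, enqueue [3]
Visit 0, enqueue []
Visit 1, enqueue [6]
Visit 5, enqueue []
Visit 3, enqueue []
Visit 6, enqueue []

BFS order: [4, 2, 7, 0, 1, 5, 3, 6]


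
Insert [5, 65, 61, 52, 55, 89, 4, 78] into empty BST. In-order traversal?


Insert 5: root
Insert 65: R from 5
Insert 61: R from 5 -> L from 65
Insert 52: R from 5 -> L from 65 -> L from 61
Insert 55: R from 5 -> L from 65 -> L from 61 -> R from 52
Insert 89: R from 5 -> R from 65
Insert 4: L from 5
Insert 78: R from 5 -> R from 65 -> L from 89

In-order: [4, 5, 52, 55, 61, 65, 78, 89]


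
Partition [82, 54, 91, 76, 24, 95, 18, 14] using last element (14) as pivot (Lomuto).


Pivot: 14
Place pivot at 0: [14, 54, 91, 76, 24, 95, 18, 82]

Partitioned: [14, 54, 91, 76, 24, 95, 18, 82]


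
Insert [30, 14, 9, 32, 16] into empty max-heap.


Insert 30: [30]
Insert 14: [30, 14]
Insert 9: [30, 14, 9]
Insert 32: [32, 30, 9, 14]
Insert 16: [32, 30, 9, 14, 16]

Final heap: [32, 30, 9, 14, 16]


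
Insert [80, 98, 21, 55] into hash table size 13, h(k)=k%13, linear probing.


Insert 80: h=2 -> slot 2
Insert 98: h=7 -> slot 7
Insert 21: h=8 -> slot 8
Insert 55: h=3 -> slot 3

Table: [None, None, 80, 55, None, None, None, 98, 21, None, None, None, None]


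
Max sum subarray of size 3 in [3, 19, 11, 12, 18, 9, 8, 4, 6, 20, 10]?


[0:3]: 33
[1:4]: 42
[2:5]: 41
[3:6]: 39
[4:7]: 35
[5:8]: 21
[6:9]: 18
[7:10]: 30
[8:11]: 36

Max: 42 at [1:4]


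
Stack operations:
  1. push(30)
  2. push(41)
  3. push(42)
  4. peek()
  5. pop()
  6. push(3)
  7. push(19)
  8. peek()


push(30) -> [30]
push(41) -> [30, 41]
push(42) -> [30, 41, 42]
peek()->42
pop()->42, [30, 41]
push(3) -> [30, 41, 3]
push(19) -> [30, 41, 3, 19]
peek()->19

Final stack: [30, 41, 3, 19]


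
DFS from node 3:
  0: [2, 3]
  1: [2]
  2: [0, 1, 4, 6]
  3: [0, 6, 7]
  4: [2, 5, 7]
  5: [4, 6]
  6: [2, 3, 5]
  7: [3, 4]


Visit 3, push [7, 6, 0]
Visit 0, push [2]
Visit 2, push [6, 4, 1]
Visit 1, push []
Visit 4, push [7, 5]
Visit 5, push [6]
Visit 6, push []
Visit 7, push []

DFS order: [3, 0, 2, 1, 4, 5, 6, 7]


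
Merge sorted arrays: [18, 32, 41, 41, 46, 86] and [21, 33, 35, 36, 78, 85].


Take 18 from A
Take 21 from B
Take 32 from A
Take 33 from B
Take 35 from B
Take 36 from B
Take 41 from A
Take 41 from A
Take 46 from A
Take 78 from B
Take 85 from B

Merged: [18, 21, 32, 33, 35, 36, 41, 41, 46, 78, 85, 86]


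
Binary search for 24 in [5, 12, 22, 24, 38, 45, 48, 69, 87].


Step 1: lo=0, hi=8, mid=4, val=38
Step 2: lo=0, hi=3, mid=1, val=12
Step 3: lo=2, hi=3, mid=2, val=22
Step 4: lo=3, hi=3, mid=3, val=24

Found at index 3


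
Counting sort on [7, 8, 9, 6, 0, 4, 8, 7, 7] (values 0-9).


Input: [7, 8, 9, 6, 0, 4, 8, 7, 7]
Counts: [1, 0, 0, 0, 1, 0, 1, 3, 2, 1]

Sorted: [0, 4, 6, 7, 7, 7, 8, 8, 9]


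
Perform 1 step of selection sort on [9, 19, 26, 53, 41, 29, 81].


Initial: [9, 19, 26, 53, 41, 29, 81]
Step 1: min=9 at 0
  Swap: [9, 19, 26, 53, 41, 29, 81]

After 1 step: [9, 19, 26, 53, 41, 29, 81]


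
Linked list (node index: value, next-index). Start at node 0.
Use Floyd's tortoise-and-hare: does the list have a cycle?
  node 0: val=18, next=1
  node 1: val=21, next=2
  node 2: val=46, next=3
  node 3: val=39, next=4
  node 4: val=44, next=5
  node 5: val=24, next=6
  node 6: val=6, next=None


Floyd's tortoise (slow, +1) and hare (fast, +2):
  init: slow=0, fast=0
  step 1: slow=1, fast=2
  step 2: slow=2, fast=4
  step 3: slow=3, fast=6
  step 4: fast -> None, no cycle

Cycle: no


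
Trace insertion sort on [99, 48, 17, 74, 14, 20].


Initial: [99, 48, 17, 74, 14, 20]
Insert 48: [48, 99, 17, 74, 14, 20]
Insert 17: [17, 48, 99, 74, 14, 20]
Insert 74: [17, 48, 74, 99, 14, 20]
Insert 14: [14, 17, 48, 74, 99, 20]
Insert 20: [14, 17, 20, 48, 74, 99]

Sorted: [14, 17, 20, 48, 74, 99]


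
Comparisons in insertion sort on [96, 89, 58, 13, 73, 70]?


Algorithm: insertion sort
Input: [96, 89, 58, 13, 73, 70]
Sorted: [13, 58, 70, 73, 89, 96]

13


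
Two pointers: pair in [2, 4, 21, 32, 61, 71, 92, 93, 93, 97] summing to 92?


lo=0(2)+hi=9(97)=99
lo=0(2)+hi=8(93)=95
lo=0(2)+hi=7(93)=95
lo=0(2)+hi=6(92)=94
lo=0(2)+hi=5(71)=73
lo=1(4)+hi=5(71)=75
lo=2(21)+hi=5(71)=92

Yes: 21+71=92


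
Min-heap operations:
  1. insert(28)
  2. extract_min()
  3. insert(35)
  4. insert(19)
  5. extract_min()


insert(28) -> [28]
extract_min()->28, []
insert(35) -> [35]
insert(19) -> [19, 35]
extract_min()->19, [35]

Final heap: [35]


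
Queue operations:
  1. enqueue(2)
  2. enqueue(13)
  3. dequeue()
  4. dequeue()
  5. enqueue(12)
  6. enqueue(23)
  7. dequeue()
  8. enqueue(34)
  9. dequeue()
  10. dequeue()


enqueue(2) -> [2]
enqueue(13) -> [2, 13]
dequeue()->2, [13]
dequeue()->13, []
enqueue(12) -> [12]
enqueue(23) -> [12, 23]
dequeue()->12, [23]
enqueue(34) -> [23, 34]
dequeue()->23, [34]
dequeue()->34, []

Final queue: []


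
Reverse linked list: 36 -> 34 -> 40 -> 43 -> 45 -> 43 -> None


Step 1: curr=36, set curr.next=prev(None) | reversed so far: 36
Step 2: curr=34, set curr.next=prev(36) | reversed so far: 34 -> 36
Step 3: curr=40, set curr.next=prev(34) | reversed so far: 40 -> 34 -> 36
Step 4: curr=43, set curr.next=prev(40) | reversed so far: 43 -> 40 -> 34 -> 36
Step 5: curr=45, set curr.next=prev(43) | reversed so far: 45 -> 43 -> 40 -> 34 -> 36
Step 6: curr=43, set curr.next=prev(45) | reversed so far: 43 -> 45 -> 43 -> 40 -> 34 -> 36

43 -> 45 -> 43 -> 40 -> 34 -> 36 -> None


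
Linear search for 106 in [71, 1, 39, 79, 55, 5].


i=0: 71!=106
i=1: 1!=106
i=2: 39!=106
i=3: 79!=106
i=4: 55!=106
i=5: 5!=106

Not found, 6 comps


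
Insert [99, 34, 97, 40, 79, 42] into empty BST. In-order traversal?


Insert 99: root
Insert 34: L from 99
Insert 97: L from 99 -> R from 34
Insert 40: L from 99 -> R from 34 -> L from 97
Insert 79: L from 99 -> R from 34 -> L from 97 -> R from 40
Insert 42: L from 99 -> R from 34 -> L from 97 -> R from 40 -> L from 79

In-order: [34, 40, 42, 79, 97, 99]


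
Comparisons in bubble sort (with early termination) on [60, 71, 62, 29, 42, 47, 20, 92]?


Algorithm: bubble sort (with early termination)
Input: [60, 71, 62, 29, 42, 47, 20, 92]
Sorted: [20, 29, 42, 47, 60, 62, 71, 92]

28


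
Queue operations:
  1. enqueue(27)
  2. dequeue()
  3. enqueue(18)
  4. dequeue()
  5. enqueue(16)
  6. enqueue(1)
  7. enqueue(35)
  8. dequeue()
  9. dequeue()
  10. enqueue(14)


enqueue(27) -> [27]
dequeue()->27, []
enqueue(18) -> [18]
dequeue()->18, []
enqueue(16) -> [16]
enqueue(1) -> [16, 1]
enqueue(35) -> [16, 1, 35]
dequeue()->16, [1, 35]
dequeue()->1, [35]
enqueue(14) -> [35, 14]

Final queue: [35, 14]


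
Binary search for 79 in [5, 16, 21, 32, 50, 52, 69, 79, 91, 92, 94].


Step 1: lo=0, hi=10, mid=5, val=52
Step 2: lo=6, hi=10, mid=8, val=91
Step 3: lo=6, hi=7, mid=6, val=69
Step 4: lo=7, hi=7, mid=7, val=79

Found at index 7


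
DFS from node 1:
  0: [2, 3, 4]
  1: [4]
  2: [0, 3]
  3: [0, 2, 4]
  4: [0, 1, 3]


Visit 1, push [4]
Visit 4, push [3, 0]
Visit 0, push [3, 2]
Visit 2, push [3]
Visit 3, push []

DFS order: [1, 4, 0, 2, 3]


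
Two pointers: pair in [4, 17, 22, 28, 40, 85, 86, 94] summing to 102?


lo=0(4)+hi=7(94)=98
lo=1(17)+hi=7(94)=111
lo=1(17)+hi=6(86)=103
lo=1(17)+hi=5(85)=102

Yes: 17+85=102


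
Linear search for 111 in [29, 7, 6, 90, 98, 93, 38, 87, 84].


i=0: 29!=111
i=1: 7!=111
i=2: 6!=111
i=3: 90!=111
i=4: 98!=111
i=5: 93!=111
i=6: 38!=111
i=7: 87!=111
i=8: 84!=111

Not found, 9 comps


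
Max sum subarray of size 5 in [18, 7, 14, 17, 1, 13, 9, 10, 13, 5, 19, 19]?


[0:5]: 57
[1:6]: 52
[2:7]: 54
[3:8]: 50
[4:9]: 46
[5:10]: 50
[6:11]: 56
[7:12]: 66

Max: 66 at [7:12]


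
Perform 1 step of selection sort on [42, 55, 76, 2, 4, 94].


Initial: [42, 55, 76, 2, 4, 94]
Step 1: min=2 at 3
  Swap: [2, 55, 76, 42, 4, 94]

After 1 step: [2, 55, 76, 42, 4, 94]


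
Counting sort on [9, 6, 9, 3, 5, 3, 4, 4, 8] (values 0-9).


Input: [9, 6, 9, 3, 5, 3, 4, 4, 8]
Counts: [0, 0, 0, 2, 2, 1, 1, 0, 1, 2]

Sorted: [3, 3, 4, 4, 5, 6, 8, 9, 9]


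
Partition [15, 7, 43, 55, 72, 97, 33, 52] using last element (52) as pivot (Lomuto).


Pivot: 52
  15 <= 52: advance i (no swap)
  7 <= 52: advance i (no swap)
  43 <= 52: advance i (no swap)
  33 <= 52: swap -> [15, 7, 43, 33, 72, 97, 55, 52]
Place pivot at 4: [15, 7, 43, 33, 52, 97, 55, 72]

Partitioned: [15, 7, 43, 33, 52, 97, 55, 72]


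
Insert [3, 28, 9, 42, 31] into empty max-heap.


Insert 3: [3]
Insert 28: [28, 3]
Insert 9: [28, 3, 9]
Insert 42: [42, 28, 9, 3]
Insert 31: [42, 31, 9, 3, 28]

Final heap: [42, 31, 9, 3, 28]


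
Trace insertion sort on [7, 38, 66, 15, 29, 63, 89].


Initial: [7, 38, 66, 15, 29, 63, 89]
Insert 38: [7, 38, 66, 15, 29, 63, 89]
Insert 66: [7, 38, 66, 15, 29, 63, 89]
Insert 15: [7, 15, 38, 66, 29, 63, 89]
Insert 29: [7, 15, 29, 38, 66, 63, 89]
Insert 63: [7, 15, 29, 38, 63, 66, 89]
Insert 89: [7, 15, 29, 38, 63, 66, 89]

Sorted: [7, 15, 29, 38, 63, 66, 89]


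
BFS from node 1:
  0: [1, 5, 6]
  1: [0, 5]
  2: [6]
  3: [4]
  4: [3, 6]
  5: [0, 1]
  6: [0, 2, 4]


Visit 1, enqueue [0, 5]
Visit 0, enqueue [6]
Visit 5, enqueue []
Visit 6, enqueue [2, 4]
Visit 2, enqueue []
Visit 4, enqueue [3]
Visit 3, enqueue []

BFS order: [1, 0, 5, 6, 2, 4, 3]


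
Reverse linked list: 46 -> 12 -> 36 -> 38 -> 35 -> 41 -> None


Step 1: curr=46, set curr.next=prev(None) | reversed so far: 46
Step 2: curr=12, set curr.next=prev(46) | reversed so far: 12 -> 46
Step 3: curr=36, set curr.next=prev(12) | reversed so far: 36 -> 12 -> 46
Step 4: curr=38, set curr.next=prev(36) | reversed so far: 38 -> 36 -> 12 -> 46
Step 5: curr=35, set curr.next=prev(38) | reversed so far: 35 -> 38 -> 36 -> 12 -> 46
Step 6: curr=41, set curr.next=prev(35) | reversed so far: 41 -> 35 -> 38 -> 36 -> 12 -> 46

41 -> 35 -> 38 -> 36 -> 12 -> 46 -> None


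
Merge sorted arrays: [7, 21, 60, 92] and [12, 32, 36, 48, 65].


Take 7 from A
Take 12 from B
Take 21 from A
Take 32 from B
Take 36 from B
Take 48 from B
Take 60 from A
Take 65 from B

Merged: [7, 12, 21, 32, 36, 48, 60, 65, 92]


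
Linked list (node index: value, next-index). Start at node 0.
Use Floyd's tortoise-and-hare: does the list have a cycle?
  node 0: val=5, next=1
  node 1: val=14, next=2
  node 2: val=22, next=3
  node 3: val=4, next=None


Floyd's tortoise (slow, +1) and hare (fast, +2):
  init: slow=0, fast=0
  step 1: slow=1, fast=2
  step 2: fast 2->3->None, no cycle

Cycle: no


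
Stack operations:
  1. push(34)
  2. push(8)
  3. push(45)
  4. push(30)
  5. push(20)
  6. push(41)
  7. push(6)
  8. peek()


push(34) -> [34]
push(8) -> [34, 8]
push(45) -> [34, 8, 45]
push(30) -> [34, 8, 45, 30]
push(20) -> [34, 8, 45, 30, 20]
push(41) -> [34, 8, 45, 30, 20, 41]
push(6) -> [34, 8, 45, 30, 20, 41, 6]
peek()->6

Final stack: [34, 8, 45, 30, 20, 41, 6]


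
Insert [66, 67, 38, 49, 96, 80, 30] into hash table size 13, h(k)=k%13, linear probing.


Insert 66: h=1 -> slot 1
Insert 67: h=2 -> slot 2
Insert 38: h=12 -> slot 12
Insert 49: h=10 -> slot 10
Insert 96: h=5 -> slot 5
Insert 80: h=2, 1 probes -> slot 3
Insert 30: h=4 -> slot 4

Table: [None, 66, 67, 80, 30, 96, None, None, None, None, 49, None, 38]


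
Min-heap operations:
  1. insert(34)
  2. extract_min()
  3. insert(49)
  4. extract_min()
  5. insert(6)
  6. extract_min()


insert(34) -> [34]
extract_min()->34, []
insert(49) -> [49]
extract_min()->49, []
insert(6) -> [6]
extract_min()->6, []

Final heap: []


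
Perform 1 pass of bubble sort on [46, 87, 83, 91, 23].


Initial: [46, 87, 83, 91, 23]
Pass 1: [46, 83, 87, 23, 91] (2 swaps)

After 1 pass: [46, 83, 87, 23, 91]


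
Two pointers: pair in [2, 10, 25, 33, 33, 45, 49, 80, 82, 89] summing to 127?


lo=0(2)+hi=9(89)=91
lo=1(10)+hi=9(89)=99
lo=2(25)+hi=9(89)=114
lo=3(33)+hi=9(89)=122
lo=4(33)+hi=9(89)=122
lo=5(45)+hi=9(89)=134
lo=5(45)+hi=8(82)=127

Yes: 45+82=127


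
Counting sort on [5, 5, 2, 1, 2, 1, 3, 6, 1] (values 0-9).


Input: [5, 5, 2, 1, 2, 1, 3, 6, 1]
Counts: [0, 3, 2, 1, 0, 2, 1, 0, 0, 0]

Sorted: [1, 1, 1, 2, 2, 3, 5, 5, 6]


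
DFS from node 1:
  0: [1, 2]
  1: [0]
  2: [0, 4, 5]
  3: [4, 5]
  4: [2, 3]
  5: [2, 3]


Visit 1, push [0]
Visit 0, push [2]
Visit 2, push [5, 4]
Visit 4, push [3]
Visit 3, push [5]
Visit 5, push []

DFS order: [1, 0, 2, 4, 3, 5]


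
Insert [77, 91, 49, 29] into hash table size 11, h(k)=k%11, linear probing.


Insert 77: h=0 -> slot 0
Insert 91: h=3 -> slot 3
Insert 49: h=5 -> slot 5
Insert 29: h=7 -> slot 7

Table: [77, None, None, 91, None, 49, None, 29, None, None, None]


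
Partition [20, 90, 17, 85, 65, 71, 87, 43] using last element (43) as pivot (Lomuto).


Pivot: 43
  20 <= 43: advance i (no swap)
  17 <= 43: swap -> [20, 17, 90, 85, 65, 71, 87, 43]
Place pivot at 2: [20, 17, 43, 85, 65, 71, 87, 90]

Partitioned: [20, 17, 43, 85, 65, 71, 87, 90]


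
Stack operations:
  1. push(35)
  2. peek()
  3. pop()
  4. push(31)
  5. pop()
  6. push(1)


push(35) -> [35]
peek()->35
pop()->35, []
push(31) -> [31]
pop()->31, []
push(1) -> [1]

Final stack: [1]


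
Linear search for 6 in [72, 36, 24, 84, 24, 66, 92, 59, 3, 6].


i=0: 72!=6
i=1: 36!=6
i=2: 24!=6
i=3: 84!=6
i=4: 24!=6
i=5: 66!=6
i=6: 92!=6
i=7: 59!=6
i=8: 3!=6
i=9: 6==6 found!

Found at 9, 10 comps


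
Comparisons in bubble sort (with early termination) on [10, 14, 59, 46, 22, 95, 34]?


Algorithm: bubble sort (with early termination)
Input: [10, 14, 59, 46, 22, 95, 34]
Sorted: [10, 14, 22, 34, 46, 59, 95]

18


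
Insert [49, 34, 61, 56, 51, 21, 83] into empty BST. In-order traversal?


Insert 49: root
Insert 34: L from 49
Insert 61: R from 49
Insert 56: R from 49 -> L from 61
Insert 51: R from 49 -> L from 61 -> L from 56
Insert 21: L from 49 -> L from 34
Insert 83: R from 49 -> R from 61

In-order: [21, 34, 49, 51, 56, 61, 83]


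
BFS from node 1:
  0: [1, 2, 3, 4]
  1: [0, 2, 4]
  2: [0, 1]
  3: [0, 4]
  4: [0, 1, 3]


Visit 1, enqueue [0, 2, 4]
Visit 0, enqueue [3]
Visit 2, enqueue []
Visit 4, enqueue []
Visit 3, enqueue []

BFS order: [1, 0, 2, 4, 3]


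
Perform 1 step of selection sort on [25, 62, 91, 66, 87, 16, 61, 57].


Initial: [25, 62, 91, 66, 87, 16, 61, 57]
Step 1: min=16 at 5
  Swap: [16, 62, 91, 66, 87, 25, 61, 57]

After 1 step: [16, 62, 91, 66, 87, 25, 61, 57]


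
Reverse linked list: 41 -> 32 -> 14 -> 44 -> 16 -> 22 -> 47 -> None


Step 1: curr=41, set curr.next=prev(None) | reversed so far: 41
Step 2: curr=32, set curr.next=prev(41) | reversed so far: 32 -> 41
Step 3: curr=14, set curr.next=prev(32) | reversed so far: 14 -> 32 -> 41
Step 4: curr=44, set curr.next=prev(14) | reversed so far: 44 -> 14 -> 32 -> 41
Step 5: curr=16, set curr.next=prev(44) | reversed so far: 16 -> 44 -> 14 -> 32 -> 41
Step 6: curr=22, set curr.next=prev(16) | reversed so far: 22 -> 16 -> 44 -> 14 -> 32 -> 41
Step 7: curr=47, set curr.next=prev(22) | reversed so far: 47 -> 22 -> 16 -> 44 -> 14 -> 32 -> 41

47 -> 22 -> 16 -> 44 -> 14 -> 32 -> 41 -> None


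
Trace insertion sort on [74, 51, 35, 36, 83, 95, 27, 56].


Initial: [74, 51, 35, 36, 83, 95, 27, 56]
Insert 51: [51, 74, 35, 36, 83, 95, 27, 56]
Insert 35: [35, 51, 74, 36, 83, 95, 27, 56]
Insert 36: [35, 36, 51, 74, 83, 95, 27, 56]
Insert 83: [35, 36, 51, 74, 83, 95, 27, 56]
Insert 95: [35, 36, 51, 74, 83, 95, 27, 56]
Insert 27: [27, 35, 36, 51, 74, 83, 95, 56]
Insert 56: [27, 35, 36, 51, 56, 74, 83, 95]

Sorted: [27, 35, 36, 51, 56, 74, 83, 95]


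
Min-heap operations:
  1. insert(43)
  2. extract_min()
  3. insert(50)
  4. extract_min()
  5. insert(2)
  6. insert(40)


insert(43) -> [43]
extract_min()->43, []
insert(50) -> [50]
extract_min()->50, []
insert(2) -> [2]
insert(40) -> [2, 40]

Final heap: [2, 40]


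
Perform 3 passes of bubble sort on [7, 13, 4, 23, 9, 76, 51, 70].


Initial: [7, 13, 4, 23, 9, 76, 51, 70]
Pass 1: [7, 4, 13, 9, 23, 51, 70, 76] (4 swaps)
Pass 2: [4, 7, 9, 13, 23, 51, 70, 76] (2 swaps)
Pass 3: [4, 7, 9, 13, 23, 51, 70, 76] (0 swaps)

After 3 passes: [4, 7, 9, 13, 23, 51, 70, 76]


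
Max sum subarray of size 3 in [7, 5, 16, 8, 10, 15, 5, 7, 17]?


[0:3]: 28
[1:4]: 29
[2:5]: 34
[3:6]: 33
[4:7]: 30
[5:8]: 27
[6:9]: 29

Max: 34 at [2:5]


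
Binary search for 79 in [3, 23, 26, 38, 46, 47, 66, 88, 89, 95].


Step 1: lo=0, hi=9, mid=4, val=46
Step 2: lo=5, hi=9, mid=7, val=88
Step 3: lo=5, hi=6, mid=5, val=47
Step 4: lo=6, hi=6, mid=6, val=66

Not found


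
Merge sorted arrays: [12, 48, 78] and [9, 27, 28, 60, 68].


Take 9 from B
Take 12 from A
Take 27 from B
Take 28 from B
Take 48 from A
Take 60 from B
Take 68 from B

Merged: [9, 12, 27, 28, 48, 60, 68, 78]


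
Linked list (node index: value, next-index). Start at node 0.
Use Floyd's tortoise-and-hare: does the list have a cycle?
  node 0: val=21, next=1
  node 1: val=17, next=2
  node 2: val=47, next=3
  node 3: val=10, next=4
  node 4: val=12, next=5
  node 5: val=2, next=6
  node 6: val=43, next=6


Floyd's tortoise (slow, +1) and hare (fast, +2):
  init: slow=0, fast=0
  step 1: slow=1, fast=2
  step 2: slow=2, fast=4
  step 3: slow=3, fast=6
  step 4: slow=4, fast=6
  step 5: slow=5, fast=6
  step 6: slow=6, fast=6
  slow == fast at node 6: cycle detected

Cycle: yes


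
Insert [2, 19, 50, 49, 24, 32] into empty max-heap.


Insert 2: [2]
Insert 19: [19, 2]
Insert 50: [50, 2, 19]
Insert 49: [50, 49, 19, 2]
Insert 24: [50, 49, 19, 2, 24]
Insert 32: [50, 49, 32, 2, 24, 19]

Final heap: [50, 49, 32, 2, 24, 19]


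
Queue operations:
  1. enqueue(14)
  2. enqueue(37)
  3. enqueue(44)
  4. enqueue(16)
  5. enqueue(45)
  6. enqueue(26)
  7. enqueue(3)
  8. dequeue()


enqueue(14) -> [14]
enqueue(37) -> [14, 37]
enqueue(44) -> [14, 37, 44]
enqueue(16) -> [14, 37, 44, 16]
enqueue(45) -> [14, 37, 44, 16, 45]
enqueue(26) -> [14, 37, 44, 16, 45, 26]
enqueue(3) -> [14, 37, 44, 16, 45, 26, 3]
dequeue()->14, [37, 44, 16, 45, 26, 3]

Final queue: [37, 44, 16, 45, 26, 3]


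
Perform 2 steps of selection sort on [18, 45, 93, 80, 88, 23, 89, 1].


Initial: [18, 45, 93, 80, 88, 23, 89, 1]
Step 1: min=1 at 7
  Swap: [1, 45, 93, 80, 88, 23, 89, 18]
Step 2: min=18 at 7
  Swap: [1, 18, 93, 80, 88, 23, 89, 45]

After 2 steps: [1, 18, 93, 80, 88, 23, 89, 45]


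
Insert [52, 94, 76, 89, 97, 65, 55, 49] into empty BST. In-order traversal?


Insert 52: root
Insert 94: R from 52
Insert 76: R from 52 -> L from 94
Insert 89: R from 52 -> L from 94 -> R from 76
Insert 97: R from 52 -> R from 94
Insert 65: R from 52 -> L from 94 -> L from 76
Insert 55: R from 52 -> L from 94 -> L from 76 -> L from 65
Insert 49: L from 52

In-order: [49, 52, 55, 65, 76, 89, 94, 97]


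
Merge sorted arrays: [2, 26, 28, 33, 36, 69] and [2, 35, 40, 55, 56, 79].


Take 2 from A
Take 2 from B
Take 26 from A
Take 28 from A
Take 33 from A
Take 35 from B
Take 36 from A
Take 40 from B
Take 55 from B
Take 56 from B
Take 69 from A

Merged: [2, 2, 26, 28, 33, 35, 36, 40, 55, 56, 69, 79]


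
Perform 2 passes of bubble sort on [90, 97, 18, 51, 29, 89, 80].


Initial: [90, 97, 18, 51, 29, 89, 80]
Pass 1: [90, 18, 51, 29, 89, 80, 97] (5 swaps)
Pass 2: [18, 51, 29, 89, 80, 90, 97] (5 swaps)

After 2 passes: [18, 51, 29, 89, 80, 90, 97]


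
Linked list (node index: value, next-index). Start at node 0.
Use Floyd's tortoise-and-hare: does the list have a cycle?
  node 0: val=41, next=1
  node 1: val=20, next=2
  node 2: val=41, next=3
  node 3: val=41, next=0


Floyd's tortoise (slow, +1) and hare (fast, +2):
  init: slow=0, fast=0
  step 1: slow=1, fast=2
  step 2: slow=2, fast=0
  step 3: slow=3, fast=2
  step 4: slow=0, fast=0
  slow == fast at node 0: cycle detected

Cycle: yes


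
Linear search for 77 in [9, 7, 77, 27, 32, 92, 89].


i=0: 9!=77
i=1: 7!=77
i=2: 77==77 found!

Found at 2, 3 comps


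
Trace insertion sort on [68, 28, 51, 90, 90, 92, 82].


Initial: [68, 28, 51, 90, 90, 92, 82]
Insert 28: [28, 68, 51, 90, 90, 92, 82]
Insert 51: [28, 51, 68, 90, 90, 92, 82]
Insert 90: [28, 51, 68, 90, 90, 92, 82]
Insert 90: [28, 51, 68, 90, 90, 92, 82]
Insert 92: [28, 51, 68, 90, 90, 92, 82]
Insert 82: [28, 51, 68, 82, 90, 90, 92]

Sorted: [28, 51, 68, 82, 90, 90, 92]


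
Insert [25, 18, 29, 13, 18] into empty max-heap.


Insert 25: [25]
Insert 18: [25, 18]
Insert 29: [29, 18, 25]
Insert 13: [29, 18, 25, 13]
Insert 18: [29, 18, 25, 13, 18]

Final heap: [29, 18, 25, 13, 18]


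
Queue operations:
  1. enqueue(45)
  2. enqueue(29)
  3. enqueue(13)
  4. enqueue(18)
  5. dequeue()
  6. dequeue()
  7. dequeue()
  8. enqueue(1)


enqueue(45) -> [45]
enqueue(29) -> [45, 29]
enqueue(13) -> [45, 29, 13]
enqueue(18) -> [45, 29, 13, 18]
dequeue()->45, [29, 13, 18]
dequeue()->29, [13, 18]
dequeue()->13, [18]
enqueue(1) -> [18, 1]

Final queue: [18, 1]


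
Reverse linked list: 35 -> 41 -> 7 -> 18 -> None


Step 1: curr=35, set curr.next=prev(None) | reversed so far: 35
Step 2: curr=41, set curr.next=prev(35) | reversed so far: 41 -> 35
Step 3: curr=7, set curr.next=prev(41) | reversed so far: 7 -> 41 -> 35
Step 4: curr=18, set curr.next=prev(7) | reversed so far: 18 -> 7 -> 41 -> 35

18 -> 7 -> 41 -> 35 -> None


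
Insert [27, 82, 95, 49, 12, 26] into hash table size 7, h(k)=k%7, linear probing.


Insert 27: h=6 -> slot 6
Insert 82: h=5 -> slot 5
Insert 95: h=4 -> slot 4
Insert 49: h=0 -> slot 0
Insert 12: h=5, 3 probes -> slot 1
Insert 26: h=5, 4 probes -> slot 2

Table: [49, 12, 26, None, 95, 82, 27]


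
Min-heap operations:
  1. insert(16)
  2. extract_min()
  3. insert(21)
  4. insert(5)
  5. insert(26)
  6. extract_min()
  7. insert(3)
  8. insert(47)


insert(16) -> [16]
extract_min()->16, []
insert(21) -> [21]
insert(5) -> [5, 21]
insert(26) -> [5, 21, 26]
extract_min()->5, [21, 26]
insert(3) -> [3, 26, 21]
insert(47) -> [3, 26, 21, 47]

Final heap: [3, 26, 21, 47]


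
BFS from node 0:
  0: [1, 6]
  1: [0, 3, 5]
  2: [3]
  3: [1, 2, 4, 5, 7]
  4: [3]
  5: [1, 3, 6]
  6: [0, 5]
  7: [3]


Visit 0, enqueue [1, 6]
Visit 1, enqueue [3, 5]
Visit 6, enqueue []
Visit 3, enqueue [2, 4, 7]
Visit 5, enqueue []
Visit 2, enqueue []
Visit 4, enqueue []
Visit 7, enqueue []

BFS order: [0, 1, 6, 3, 5, 2, 4, 7]


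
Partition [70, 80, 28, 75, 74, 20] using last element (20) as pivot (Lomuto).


Pivot: 20
Place pivot at 0: [20, 80, 28, 75, 74, 70]

Partitioned: [20, 80, 28, 75, 74, 70]


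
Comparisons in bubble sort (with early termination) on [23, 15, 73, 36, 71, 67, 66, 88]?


Algorithm: bubble sort (with early termination)
Input: [23, 15, 73, 36, 71, 67, 66, 88]
Sorted: [15, 23, 36, 66, 67, 71, 73, 88]

22


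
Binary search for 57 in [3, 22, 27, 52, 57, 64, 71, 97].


Step 1: lo=0, hi=7, mid=3, val=52
Step 2: lo=4, hi=7, mid=5, val=64
Step 3: lo=4, hi=4, mid=4, val=57

Found at index 4


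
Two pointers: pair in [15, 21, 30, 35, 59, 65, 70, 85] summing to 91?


lo=0(15)+hi=7(85)=100
lo=0(15)+hi=6(70)=85
lo=1(21)+hi=6(70)=91

Yes: 21+70=91


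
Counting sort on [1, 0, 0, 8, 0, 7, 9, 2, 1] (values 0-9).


Input: [1, 0, 0, 8, 0, 7, 9, 2, 1]
Counts: [3, 2, 1, 0, 0, 0, 0, 1, 1, 1]

Sorted: [0, 0, 0, 1, 1, 2, 7, 8, 9]


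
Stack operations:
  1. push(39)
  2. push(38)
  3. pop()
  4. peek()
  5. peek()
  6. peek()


push(39) -> [39]
push(38) -> [39, 38]
pop()->38, [39]
peek()->39
peek()->39
peek()->39

Final stack: [39]


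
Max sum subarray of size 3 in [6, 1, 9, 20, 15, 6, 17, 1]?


[0:3]: 16
[1:4]: 30
[2:5]: 44
[3:6]: 41
[4:7]: 38
[5:8]: 24

Max: 44 at [2:5]


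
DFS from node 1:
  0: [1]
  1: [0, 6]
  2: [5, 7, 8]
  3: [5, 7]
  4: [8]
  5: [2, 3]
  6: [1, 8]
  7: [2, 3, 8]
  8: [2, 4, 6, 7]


Visit 1, push [6, 0]
Visit 0, push []
Visit 6, push [8]
Visit 8, push [7, 4, 2]
Visit 2, push [7, 5]
Visit 5, push [3]
Visit 3, push [7]
Visit 7, push []
Visit 4, push []

DFS order: [1, 0, 6, 8, 2, 5, 3, 7, 4]


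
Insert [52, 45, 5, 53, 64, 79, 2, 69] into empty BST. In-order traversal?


Insert 52: root
Insert 45: L from 52
Insert 5: L from 52 -> L from 45
Insert 53: R from 52
Insert 64: R from 52 -> R from 53
Insert 79: R from 52 -> R from 53 -> R from 64
Insert 2: L from 52 -> L from 45 -> L from 5
Insert 69: R from 52 -> R from 53 -> R from 64 -> L from 79

In-order: [2, 5, 45, 52, 53, 64, 69, 79]


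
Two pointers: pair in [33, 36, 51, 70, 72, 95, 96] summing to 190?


lo=0(33)+hi=6(96)=129
lo=1(36)+hi=6(96)=132
lo=2(51)+hi=6(96)=147
lo=3(70)+hi=6(96)=166
lo=4(72)+hi=6(96)=168
lo=5(95)+hi=6(96)=191

No pair found


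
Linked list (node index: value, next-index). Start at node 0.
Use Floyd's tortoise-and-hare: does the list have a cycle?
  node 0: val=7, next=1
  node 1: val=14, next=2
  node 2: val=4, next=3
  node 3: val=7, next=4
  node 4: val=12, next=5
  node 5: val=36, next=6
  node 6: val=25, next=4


Floyd's tortoise (slow, +1) and hare (fast, +2):
  init: slow=0, fast=0
  step 1: slow=1, fast=2
  step 2: slow=2, fast=4
  step 3: slow=3, fast=6
  step 4: slow=4, fast=5
  step 5: slow=5, fast=4
  step 6: slow=6, fast=6
  slow == fast at node 6: cycle detected

Cycle: yes


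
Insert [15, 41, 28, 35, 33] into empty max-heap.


Insert 15: [15]
Insert 41: [41, 15]
Insert 28: [41, 15, 28]
Insert 35: [41, 35, 28, 15]
Insert 33: [41, 35, 28, 15, 33]

Final heap: [41, 35, 28, 15, 33]


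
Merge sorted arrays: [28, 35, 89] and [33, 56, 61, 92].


Take 28 from A
Take 33 from B
Take 35 from A
Take 56 from B
Take 61 from B
Take 89 from A

Merged: [28, 33, 35, 56, 61, 89, 92]


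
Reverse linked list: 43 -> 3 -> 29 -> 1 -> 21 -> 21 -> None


Step 1: curr=43, set curr.next=prev(None) | reversed so far: 43
Step 2: curr=3, set curr.next=prev(43) | reversed so far: 3 -> 43
Step 3: curr=29, set curr.next=prev(3) | reversed so far: 29 -> 3 -> 43
Step 4: curr=1, set curr.next=prev(29) | reversed so far: 1 -> 29 -> 3 -> 43
Step 5: curr=21, set curr.next=prev(1) | reversed so far: 21 -> 1 -> 29 -> 3 -> 43
Step 6: curr=21, set curr.next=prev(21) | reversed so far: 21 -> 21 -> 1 -> 29 -> 3 -> 43

21 -> 21 -> 1 -> 29 -> 3 -> 43 -> None


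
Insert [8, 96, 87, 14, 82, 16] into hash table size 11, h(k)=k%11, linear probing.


Insert 8: h=8 -> slot 8
Insert 96: h=8, 1 probes -> slot 9
Insert 87: h=10 -> slot 10
Insert 14: h=3 -> slot 3
Insert 82: h=5 -> slot 5
Insert 16: h=5, 1 probes -> slot 6

Table: [None, None, None, 14, None, 82, 16, None, 8, 96, 87]


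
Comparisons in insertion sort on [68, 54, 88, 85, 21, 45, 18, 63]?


Algorithm: insertion sort
Input: [68, 54, 88, 85, 21, 45, 18, 63]
Sorted: [18, 21, 45, 54, 63, 68, 85, 88]

23


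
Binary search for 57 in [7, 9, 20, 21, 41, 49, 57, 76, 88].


Step 1: lo=0, hi=8, mid=4, val=41
Step 2: lo=5, hi=8, mid=6, val=57

Found at index 6


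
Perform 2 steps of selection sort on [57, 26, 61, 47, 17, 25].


Initial: [57, 26, 61, 47, 17, 25]
Step 1: min=17 at 4
  Swap: [17, 26, 61, 47, 57, 25]
Step 2: min=25 at 5
  Swap: [17, 25, 61, 47, 57, 26]

After 2 steps: [17, 25, 61, 47, 57, 26]


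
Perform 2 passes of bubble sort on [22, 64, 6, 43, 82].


Initial: [22, 64, 6, 43, 82]
Pass 1: [22, 6, 43, 64, 82] (2 swaps)
Pass 2: [6, 22, 43, 64, 82] (1 swaps)

After 2 passes: [6, 22, 43, 64, 82]


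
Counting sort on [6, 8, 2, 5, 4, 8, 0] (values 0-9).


Input: [6, 8, 2, 5, 4, 8, 0]
Counts: [1, 0, 1, 0, 1, 1, 1, 0, 2, 0]

Sorted: [0, 2, 4, 5, 6, 8, 8]


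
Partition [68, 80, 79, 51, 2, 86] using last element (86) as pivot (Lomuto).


Pivot: 86
  68 <= 86: advance i (no swap)
  80 <= 86: advance i (no swap)
  79 <= 86: advance i (no swap)
  51 <= 86: advance i (no swap)
  2 <= 86: advance i (no swap)
Place pivot at 5: [68, 80, 79, 51, 2, 86]

Partitioned: [68, 80, 79, 51, 2, 86]


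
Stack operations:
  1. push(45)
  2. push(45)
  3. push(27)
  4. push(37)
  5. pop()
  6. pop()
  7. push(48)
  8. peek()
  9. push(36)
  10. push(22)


push(45) -> [45]
push(45) -> [45, 45]
push(27) -> [45, 45, 27]
push(37) -> [45, 45, 27, 37]
pop()->37, [45, 45, 27]
pop()->27, [45, 45]
push(48) -> [45, 45, 48]
peek()->48
push(36) -> [45, 45, 48, 36]
push(22) -> [45, 45, 48, 36, 22]

Final stack: [45, 45, 48, 36, 22]


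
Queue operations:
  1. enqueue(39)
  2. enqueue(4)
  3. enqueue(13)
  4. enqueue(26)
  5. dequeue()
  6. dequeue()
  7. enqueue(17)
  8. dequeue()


enqueue(39) -> [39]
enqueue(4) -> [39, 4]
enqueue(13) -> [39, 4, 13]
enqueue(26) -> [39, 4, 13, 26]
dequeue()->39, [4, 13, 26]
dequeue()->4, [13, 26]
enqueue(17) -> [13, 26, 17]
dequeue()->13, [26, 17]

Final queue: [26, 17]


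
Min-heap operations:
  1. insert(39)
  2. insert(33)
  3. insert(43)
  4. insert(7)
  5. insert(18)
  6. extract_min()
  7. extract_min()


insert(39) -> [39]
insert(33) -> [33, 39]
insert(43) -> [33, 39, 43]
insert(7) -> [7, 33, 43, 39]
insert(18) -> [7, 18, 43, 39, 33]
extract_min()->7, [18, 33, 43, 39]
extract_min()->18, [33, 39, 43]

Final heap: [33, 39, 43]


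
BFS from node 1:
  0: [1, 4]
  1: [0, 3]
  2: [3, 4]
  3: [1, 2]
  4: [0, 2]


Visit 1, enqueue [0, 3]
Visit 0, enqueue [4]
Visit 3, enqueue [2]
Visit 4, enqueue []
Visit 2, enqueue []

BFS order: [1, 0, 3, 4, 2]


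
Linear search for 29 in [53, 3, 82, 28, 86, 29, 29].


i=0: 53!=29
i=1: 3!=29
i=2: 82!=29
i=3: 28!=29
i=4: 86!=29
i=5: 29==29 found!

Found at 5, 6 comps


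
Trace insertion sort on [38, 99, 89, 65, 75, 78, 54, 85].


Initial: [38, 99, 89, 65, 75, 78, 54, 85]
Insert 99: [38, 99, 89, 65, 75, 78, 54, 85]
Insert 89: [38, 89, 99, 65, 75, 78, 54, 85]
Insert 65: [38, 65, 89, 99, 75, 78, 54, 85]
Insert 75: [38, 65, 75, 89, 99, 78, 54, 85]
Insert 78: [38, 65, 75, 78, 89, 99, 54, 85]
Insert 54: [38, 54, 65, 75, 78, 89, 99, 85]
Insert 85: [38, 54, 65, 75, 78, 85, 89, 99]

Sorted: [38, 54, 65, 75, 78, 85, 89, 99]


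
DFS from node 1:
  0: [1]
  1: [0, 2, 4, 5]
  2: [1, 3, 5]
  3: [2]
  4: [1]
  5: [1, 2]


Visit 1, push [5, 4, 2, 0]
Visit 0, push []
Visit 2, push [5, 3]
Visit 3, push []
Visit 5, push []
Visit 4, push []

DFS order: [1, 0, 2, 3, 5, 4]


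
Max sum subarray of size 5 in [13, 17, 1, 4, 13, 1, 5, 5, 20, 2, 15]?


[0:5]: 48
[1:6]: 36
[2:7]: 24
[3:8]: 28
[4:9]: 44
[5:10]: 33
[6:11]: 47

Max: 48 at [0:5]


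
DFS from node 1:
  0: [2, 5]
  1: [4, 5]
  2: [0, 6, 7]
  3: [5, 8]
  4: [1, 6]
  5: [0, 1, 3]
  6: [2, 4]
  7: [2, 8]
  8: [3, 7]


Visit 1, push [5, 4]
Visit 4, push [6]
Visit 6, push [2]
Visit 2, push [7, 0]
Visit 0, push [5]
Visit 5, push [3]
Visit 3, push [8]
Visit 8, push [7]
Visit 7, push []

DFS order: [1, 4, 6, 2, 0, 5, 3, 8, 7]


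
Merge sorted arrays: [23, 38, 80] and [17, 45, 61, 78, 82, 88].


Take 17 from B
Take 23 from A
Take 38 from A
Take 45 from B
Take 61 from B
Take 78 from B
Take 80 from A

Merged: [17, 23, 38, 45, 61, 78, 80, 82, 88]


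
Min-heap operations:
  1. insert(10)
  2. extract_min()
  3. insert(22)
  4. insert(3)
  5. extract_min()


insert(10) -> [10]
extract_min()->10, []
insert(22) -> [22]
insert(3) -> [3, 22]
extract_min()->3, [22]

Final heap: [22]


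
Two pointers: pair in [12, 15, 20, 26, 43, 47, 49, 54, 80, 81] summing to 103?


lo=0(12)+hi=9(81)=93
lo=1(15)+hi=9(81)=96
lo=2(20)+hi=9(81)=101
lo=3(26)+hi=9(81)=107
lo=3(26)+hi=8(80)=106
lo=3(26)+hi=7(54)=80
lo=4(43)+hi=7(54)=97
lo=5(47)+hi=7(54)=101
lo=6(49)+hi=7(54)=103

Yes: 49+54=103


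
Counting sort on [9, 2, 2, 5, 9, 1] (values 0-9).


Input: [9, 2, 2, 5, 9, 1]
Counts: [0, 1, 2, 0, 0, 1, 0, 0, 0, 2]

Sorted: [1, 2, 2, 5, 9, 9]


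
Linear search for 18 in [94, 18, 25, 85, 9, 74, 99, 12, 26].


i=0: 94!=18
i=1: 18==18 found!

Found at 1, 2 comps


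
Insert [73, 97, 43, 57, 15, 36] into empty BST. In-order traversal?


Insert 73: root
Insert 97: R from 73
Insert 43: L from 73
Insert 57: L from 73 -> R from 43
Insert 15: L from 73 -> L from 43
Insert 36: L from 73 -> L from 43 -> R from 15

In-order: [15, 36, 43, 57, 73, 97]
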